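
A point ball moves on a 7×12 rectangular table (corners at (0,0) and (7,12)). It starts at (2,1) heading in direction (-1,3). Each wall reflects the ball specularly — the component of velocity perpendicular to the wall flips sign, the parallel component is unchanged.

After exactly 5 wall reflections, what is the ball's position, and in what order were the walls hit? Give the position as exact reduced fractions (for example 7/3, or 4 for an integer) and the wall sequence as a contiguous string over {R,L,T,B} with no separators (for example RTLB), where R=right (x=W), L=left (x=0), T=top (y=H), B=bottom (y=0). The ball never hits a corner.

Final position: (13/3,12)
Wall sequence: LTBRT

1. t=2 → L at (0,7); v=(1,3)
2. t=5/3 → T at (5/3,12); v=(1,-3)
3. t=4 → B at (17/3,0); v=(1,3)
4. t=4/3 → R at (7,4); v=(-1,3)
5. t=8/3 → T at (13/3,12); v=(-1,-3)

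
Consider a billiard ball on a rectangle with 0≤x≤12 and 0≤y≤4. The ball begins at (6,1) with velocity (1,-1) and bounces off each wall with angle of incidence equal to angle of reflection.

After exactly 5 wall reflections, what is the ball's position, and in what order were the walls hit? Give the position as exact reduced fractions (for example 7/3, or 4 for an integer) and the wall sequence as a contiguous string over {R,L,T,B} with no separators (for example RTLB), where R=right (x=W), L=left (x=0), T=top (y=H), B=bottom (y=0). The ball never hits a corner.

1. t=1 → B at (7,0); v=(1,1)
2. t=4 → T at (11,4); v=(1,-1)
3. t=1 → R at (12,3); v=(-1,-1)
4. t=3 → B at (9,0); v=(-1,1)
5. t=4 → T at (5,4); v=(-1,-1)

Final position: (5,4)
Wall sequence: BTRBT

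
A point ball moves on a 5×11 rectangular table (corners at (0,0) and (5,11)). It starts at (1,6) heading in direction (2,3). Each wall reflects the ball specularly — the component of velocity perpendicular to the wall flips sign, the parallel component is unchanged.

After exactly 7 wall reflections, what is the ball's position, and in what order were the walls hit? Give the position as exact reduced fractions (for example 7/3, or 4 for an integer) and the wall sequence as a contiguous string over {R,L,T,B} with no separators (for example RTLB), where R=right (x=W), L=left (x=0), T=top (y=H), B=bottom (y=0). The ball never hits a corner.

Final position: (0,19/2)
Wall sequence: TRLBRTL

1. t=5/3 → T at (13/3,11); v=(2,-3)
2. t=1/3 → R at (5,10); v=(-2,-3)
3. t=5/2 → L at (0,5/2); v=(2,-3)
4. t=5/6 → B at (5/3,0); v=(2,3)
5. t=5/3 → R at (5,5); v=(-2,3)
6. t=2 → T at (1,11); v=(-2,-3)
7. t=1/2 → L at (0,19/2); v=(2,-3)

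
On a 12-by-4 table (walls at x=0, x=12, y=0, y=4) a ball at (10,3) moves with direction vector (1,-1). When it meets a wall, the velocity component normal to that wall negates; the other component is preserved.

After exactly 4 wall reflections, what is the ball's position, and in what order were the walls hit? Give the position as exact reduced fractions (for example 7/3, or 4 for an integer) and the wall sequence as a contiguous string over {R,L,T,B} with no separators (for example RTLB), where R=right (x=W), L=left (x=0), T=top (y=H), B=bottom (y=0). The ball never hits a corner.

Final position: (3,0)
Wall sequence: RBTB

1. t=2 → R at (12,1); v=(-1,-1)
2. t=1 → B at (11,0); v=(-1,1)
3. t=4 → T at (7,4); v=(-1,-1)
4. t=4 → B at (3,0); v=(-1,1)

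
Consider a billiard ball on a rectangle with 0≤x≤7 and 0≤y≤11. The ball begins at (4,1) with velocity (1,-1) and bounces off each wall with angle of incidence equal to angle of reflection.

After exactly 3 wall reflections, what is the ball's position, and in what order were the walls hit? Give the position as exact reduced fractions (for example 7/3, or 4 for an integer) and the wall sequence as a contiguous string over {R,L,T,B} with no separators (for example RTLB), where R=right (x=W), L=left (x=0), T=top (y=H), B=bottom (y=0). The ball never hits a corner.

Final position: (0,9)
Wall sequence: BRL

1. t=1 → B at (5,0); v=(1,1)
2. t=2 → R at (7,2); v=(-1,1)
3. t=7 → L at (0,9); v=(1,1)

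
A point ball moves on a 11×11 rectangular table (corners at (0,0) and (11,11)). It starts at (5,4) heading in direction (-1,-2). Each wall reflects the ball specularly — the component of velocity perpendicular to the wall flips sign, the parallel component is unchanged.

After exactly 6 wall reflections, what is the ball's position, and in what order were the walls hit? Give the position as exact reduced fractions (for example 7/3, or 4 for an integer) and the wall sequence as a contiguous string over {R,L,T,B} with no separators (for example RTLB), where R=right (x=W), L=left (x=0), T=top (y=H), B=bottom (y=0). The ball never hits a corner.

1. t=2 → B at (3,0); v=(-1,2)
2. t=3 → L at (0,6); v=(1,2)
3. t=5/2 → T at (5/2,11); v=(1,-2)
4. t=11/2 → B at (8,0); v=(1,2)
5. t=3 → R at (11,6); v=(-1,2)
6. t=5/2 → T at (17/2,11); v=(-1,-2)

Final position: (17/2,11)
Wall sequence: BLTBRT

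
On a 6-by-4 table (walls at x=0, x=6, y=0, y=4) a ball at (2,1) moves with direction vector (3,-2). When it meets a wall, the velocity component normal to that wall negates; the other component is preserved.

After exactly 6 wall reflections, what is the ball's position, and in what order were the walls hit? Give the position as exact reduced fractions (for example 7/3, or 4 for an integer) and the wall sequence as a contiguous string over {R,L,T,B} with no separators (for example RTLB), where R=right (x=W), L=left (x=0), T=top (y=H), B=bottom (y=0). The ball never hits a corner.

Final position: (6,5/3)
Wall sequence: BRTLBR

1. t=1/2 → B at (7/2,0); v=(3,2)
2. t=5/6 → R at (6,5/3); v=(-3,2)
3. t=7/6 → T at (5/2,4); v=(-3,-2)
4. t=5/6 → L at (0,7/3); v=(3,-2)
5. t=7/6 → B at (7/2,0); v=(3,2)
6. t=5/6 → R at (6,5/3); v=(-3,2)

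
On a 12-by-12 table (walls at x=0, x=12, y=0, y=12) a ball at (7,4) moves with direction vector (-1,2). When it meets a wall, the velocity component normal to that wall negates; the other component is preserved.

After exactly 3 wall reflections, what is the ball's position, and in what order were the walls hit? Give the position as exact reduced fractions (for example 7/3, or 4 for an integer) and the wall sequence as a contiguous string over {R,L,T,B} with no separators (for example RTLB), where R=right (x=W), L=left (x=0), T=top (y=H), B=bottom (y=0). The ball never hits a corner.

1. t=4 → T at (3,12); v=(-1,-2)
2. t=3 → L at (0,6); v=(1,-2)
3. t=3 → B at (3,0); v=(1,2)

Final position: (3,0)
Wall sequence: TLB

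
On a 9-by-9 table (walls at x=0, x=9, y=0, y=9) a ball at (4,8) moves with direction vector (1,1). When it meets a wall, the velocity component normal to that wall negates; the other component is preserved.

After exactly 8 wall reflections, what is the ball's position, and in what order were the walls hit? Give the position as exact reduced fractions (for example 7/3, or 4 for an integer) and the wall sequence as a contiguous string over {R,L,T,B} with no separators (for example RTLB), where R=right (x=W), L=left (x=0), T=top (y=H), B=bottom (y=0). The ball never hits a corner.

1. t=1 → T at (5,9); v=(1,-1)
2. t=4 → R at (9,5); v=(-1,-1)
3. t=5 → B at (4,0); v=(-1,1)
4. t=4 → L at (0,4); v=(1,1)
5. t=5 → T at (5,9); v=(1,-1)
6. t=4 → R at (9,5); v=(-1,-1)
7. t=5 → B at (4,0); v=(-1,1)
8. t=4 → L at (0,4); v=(1,1)

Final position: (0,4)
Wall sequence: TRBLTRBL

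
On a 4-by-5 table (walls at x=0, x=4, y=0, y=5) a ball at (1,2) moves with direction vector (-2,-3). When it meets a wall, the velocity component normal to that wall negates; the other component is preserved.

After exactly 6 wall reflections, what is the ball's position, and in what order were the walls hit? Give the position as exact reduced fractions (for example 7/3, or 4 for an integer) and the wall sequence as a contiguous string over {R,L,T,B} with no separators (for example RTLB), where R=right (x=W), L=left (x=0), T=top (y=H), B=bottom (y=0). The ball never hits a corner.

Final position: (0,3/2)
Wall sequence: LBTRBL

1. t=1/2 → L at (0,1/2); v=(2,-3)
2. t=1/6 → B at (1/3,0); v=(2,3)
3. t=5/3 → T at (11/3,5); v=(2,-3)
4. t=1/6 → R at (4,9/2); v=(-2,-3)
5. t=3/2 → B at (1,0); v=(-2,3)
6. t=1/2 → L at (0,3/2); v=(2,3)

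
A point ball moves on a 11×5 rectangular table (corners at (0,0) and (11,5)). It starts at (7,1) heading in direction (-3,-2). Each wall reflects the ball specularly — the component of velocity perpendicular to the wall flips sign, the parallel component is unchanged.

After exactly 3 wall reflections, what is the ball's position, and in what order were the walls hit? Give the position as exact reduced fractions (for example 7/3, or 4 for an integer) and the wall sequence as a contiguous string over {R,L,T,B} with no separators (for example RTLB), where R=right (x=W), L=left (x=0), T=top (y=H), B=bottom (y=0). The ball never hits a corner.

Final position: (2,5)
Wall sequence: BLT

1. t=1/2 → B at (11/2,0); v=(-3,2)
2. t=11/6 → L at (0,11/3); v=(3,2)
3. t=2/3 → T at (2,5); v=(3,-2)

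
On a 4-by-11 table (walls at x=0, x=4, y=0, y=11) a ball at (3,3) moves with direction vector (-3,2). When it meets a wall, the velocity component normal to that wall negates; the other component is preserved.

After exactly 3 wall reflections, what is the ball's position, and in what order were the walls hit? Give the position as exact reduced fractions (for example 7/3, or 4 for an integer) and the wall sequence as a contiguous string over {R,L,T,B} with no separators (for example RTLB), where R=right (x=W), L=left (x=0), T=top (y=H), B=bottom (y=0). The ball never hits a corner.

Final position: (0,31/3)
Wall sequence: LRL

1. t=1 → L at (0,5); v=(3,2)
2. t=4/3 → R at (4,23/3); v=(-3,2)
3. t=4/3 → L at (0,31/3); v=(3,2)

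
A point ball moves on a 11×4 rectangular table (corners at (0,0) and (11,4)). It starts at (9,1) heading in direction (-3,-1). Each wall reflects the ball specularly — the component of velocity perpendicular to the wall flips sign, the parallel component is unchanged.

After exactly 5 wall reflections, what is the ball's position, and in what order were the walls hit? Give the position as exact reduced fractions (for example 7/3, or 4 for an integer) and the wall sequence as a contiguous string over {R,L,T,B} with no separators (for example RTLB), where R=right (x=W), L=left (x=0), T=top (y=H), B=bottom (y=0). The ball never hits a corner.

Final position: (4,0)
Wall sequence: BLTRB

1. t=1 → B at (6,0); v=(-3,1)
2. t=2 → L at (0,2); v=(3,1)
3. t=2 → T at (6,4); v=(3,-1)
4. t=5/3 → R at (11,7/3); v=(-3,-1)
5. t=7/3 → B at (4,0); v=(-3,1)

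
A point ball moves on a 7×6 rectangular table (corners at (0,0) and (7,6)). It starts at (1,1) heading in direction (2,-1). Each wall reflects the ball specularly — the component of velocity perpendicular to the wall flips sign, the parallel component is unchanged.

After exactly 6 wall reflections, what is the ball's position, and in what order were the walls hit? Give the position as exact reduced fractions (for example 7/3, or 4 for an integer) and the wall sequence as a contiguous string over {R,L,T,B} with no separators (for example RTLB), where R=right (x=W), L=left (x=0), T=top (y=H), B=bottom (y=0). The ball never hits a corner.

Final position: (1,0)
Wall sequence: BRLTRB

1. t=1 → B at (3,0); v=(2,1)
2. t=2 → R at (7,2); v=(-2,1)
3. t=7/2 → L at (0,11/2); v=(2,1)
4. t=1/2 → T at (1,6); v=(2,-1)
5. t=3 → R at (7,3); v=(-2,-1)
6. t=3 → B at (1,0); v=(-2,1)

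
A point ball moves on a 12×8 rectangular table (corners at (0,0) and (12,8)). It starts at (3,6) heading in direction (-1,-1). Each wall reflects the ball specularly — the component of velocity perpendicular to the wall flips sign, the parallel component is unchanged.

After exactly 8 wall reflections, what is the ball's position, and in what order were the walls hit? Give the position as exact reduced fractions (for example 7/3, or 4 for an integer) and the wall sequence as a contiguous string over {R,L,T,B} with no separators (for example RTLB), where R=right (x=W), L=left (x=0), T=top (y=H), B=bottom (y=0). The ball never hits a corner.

Final position: (11,0)
Wall sequence: LBTRBLTB

1. t=3 → L at (0,3); v=(1,-1)
2. t=3 → B at (3,0); v=(1,1)
3. t=8 → T at (11,8); v=(1,-1)
4. t=1 → R at (12,7); v=(-1,-1)
5. t=7 → B at (5,0); v=(-1,1)
6. t=5 → L at (0,5); v=(1,1)
7. t=3 → T at (3,8); v=(1,-1)
8. t=8 → B at (11,0); v=(1,1)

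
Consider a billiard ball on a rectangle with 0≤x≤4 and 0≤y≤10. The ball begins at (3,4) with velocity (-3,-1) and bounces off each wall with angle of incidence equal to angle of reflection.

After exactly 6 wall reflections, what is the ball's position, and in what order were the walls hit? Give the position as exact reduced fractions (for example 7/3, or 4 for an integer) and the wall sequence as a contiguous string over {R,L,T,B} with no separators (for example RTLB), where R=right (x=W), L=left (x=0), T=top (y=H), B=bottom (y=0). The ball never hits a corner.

Final position: (0,7/3)
Wall sequence: LRLBRL

1. t=1 → L at (0,3); v=(3,-1)
2. t=4/3 → R at (4,5/3); v=(-3,-1)
3. t=4/3 → L at (0,1/3); v=(3,-1)
4. t=1/3 → B at (1,0); v=(3,1)
5. t=1 → R at (4,1); v=(-3,1)
6. t=4/3 → L at (0,7/3); v=(3,1)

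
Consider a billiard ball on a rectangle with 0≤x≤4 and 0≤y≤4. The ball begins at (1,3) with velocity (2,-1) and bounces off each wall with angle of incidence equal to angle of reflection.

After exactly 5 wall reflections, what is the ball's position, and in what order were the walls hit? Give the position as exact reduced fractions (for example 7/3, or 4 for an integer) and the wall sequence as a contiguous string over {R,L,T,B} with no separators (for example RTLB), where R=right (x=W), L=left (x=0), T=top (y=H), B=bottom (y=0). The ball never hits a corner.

Final position: (1,4)
Wall sequence: RBLRT

1. t=3/2 → R at (4,3/2); v=(-2,-1)
2. t=3/2 → B at (1,0); v=(-2,1)
3. t=1/2 → L at (0,1/2); v=(2,1)
4. t=2 → R at (4,5/2); v=(-2,1)
5. t=3/2 → T at (1,4); v=(-2,-1)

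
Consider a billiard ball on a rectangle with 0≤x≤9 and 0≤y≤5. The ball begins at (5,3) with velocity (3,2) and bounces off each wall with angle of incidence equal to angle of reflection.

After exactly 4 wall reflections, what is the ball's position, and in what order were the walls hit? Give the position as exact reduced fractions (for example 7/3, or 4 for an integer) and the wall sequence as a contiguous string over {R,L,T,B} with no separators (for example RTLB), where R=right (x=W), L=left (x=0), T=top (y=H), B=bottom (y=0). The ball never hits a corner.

Final position: (0,5/3)
Wall sequence: TRBL

1. t=1 → T at (8,5); v=(3,-2)
2. t=1/3 → R at (9,13/3); v=(-3,-2)
3. t=13/6 → B at (5/2,0); v=(-3,2)
4. t=5/6 → L at (0,5/3); v=(3,2)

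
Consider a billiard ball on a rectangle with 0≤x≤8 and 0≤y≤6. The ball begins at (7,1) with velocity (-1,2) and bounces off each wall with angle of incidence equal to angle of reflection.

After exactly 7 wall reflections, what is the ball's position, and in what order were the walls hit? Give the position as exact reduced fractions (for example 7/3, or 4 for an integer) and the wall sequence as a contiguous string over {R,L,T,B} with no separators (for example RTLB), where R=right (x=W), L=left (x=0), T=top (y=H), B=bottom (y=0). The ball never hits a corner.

1. t=5/2 → T at (9/2,6); v=(-1,-2)
2. t=3 → B at (3/2,0); v=(-1,2)
3. t=3/2 → L at (0,3); v=(1,2)
4. t=3/2 → T at (3/2,6); v=(1,-2)
5. t=3 → B at (9/2,0); v=(1,2)
6. t=3 → T at (15/2,6); v=(1,-2)
7. t=1/2 → R at (8,5); v=(-1,-2)

Final position: (8,5)
Wall sequence: TBLTBTR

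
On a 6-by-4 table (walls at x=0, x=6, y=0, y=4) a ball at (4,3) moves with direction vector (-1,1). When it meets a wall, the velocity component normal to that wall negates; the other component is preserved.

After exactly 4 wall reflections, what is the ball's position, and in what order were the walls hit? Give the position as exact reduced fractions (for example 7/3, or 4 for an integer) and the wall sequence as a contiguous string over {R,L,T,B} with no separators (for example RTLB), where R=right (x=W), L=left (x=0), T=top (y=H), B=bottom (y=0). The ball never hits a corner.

1. t=1 → T at (3,4); v=(-1,-1)
2. t=3 → L at (0,1); v=(1,-1)
3. t=1 → B at (1,0); v=(1,1)
4. t=4 → T at (5,4); v=(1,-1)

Final position: (5,4)
Wall sequence: TLBT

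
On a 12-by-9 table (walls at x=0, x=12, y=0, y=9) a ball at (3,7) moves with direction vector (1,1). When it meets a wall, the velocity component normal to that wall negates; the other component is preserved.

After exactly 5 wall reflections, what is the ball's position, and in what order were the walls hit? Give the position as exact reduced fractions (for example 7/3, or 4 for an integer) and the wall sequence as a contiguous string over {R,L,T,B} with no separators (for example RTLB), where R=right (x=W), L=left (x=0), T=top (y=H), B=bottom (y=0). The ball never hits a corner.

1. t=2 → T at (5,9); v=(1,-1)
2. t=7 → R at (12,2); v=(-1,-1)
3. t=2 → B at (10,0); v=(-1,1)
4. t=9 → T at (1,9); v=(-1,-1)
5. t=1 → L at (0,8); v=(1,-1)

Final position: (0,8)
Wall sequence: TRBTL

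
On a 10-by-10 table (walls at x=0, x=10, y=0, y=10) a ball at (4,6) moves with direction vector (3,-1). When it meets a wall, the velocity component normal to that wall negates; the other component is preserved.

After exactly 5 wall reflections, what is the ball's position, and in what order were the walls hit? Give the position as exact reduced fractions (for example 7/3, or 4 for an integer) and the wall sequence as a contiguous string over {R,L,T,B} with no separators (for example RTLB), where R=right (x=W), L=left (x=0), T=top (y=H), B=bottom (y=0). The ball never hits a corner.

Final position: (0,6)
Wall sequence: RLBRL

1. t=2 → R at (10,4); v=(-3,-1)
2. t=10/3 → L at (0,2/3); v=(3,-1)
3. t=2/3 → B at (2,0); v=(3,1)
4. t=8/3 → R at (10,8/3); v=(-3,1)
5. t=10/3 → L at (0,6); v=(3,1)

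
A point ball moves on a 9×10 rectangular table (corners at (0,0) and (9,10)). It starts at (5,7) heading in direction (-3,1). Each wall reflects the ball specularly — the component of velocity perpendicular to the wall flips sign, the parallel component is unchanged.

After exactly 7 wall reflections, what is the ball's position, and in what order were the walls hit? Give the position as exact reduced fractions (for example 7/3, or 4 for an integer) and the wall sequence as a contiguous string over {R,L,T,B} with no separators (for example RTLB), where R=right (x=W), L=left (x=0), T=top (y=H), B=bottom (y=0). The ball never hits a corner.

Final position: (0,2/3)
Wall sequence: LTRLRBL

1. t=5/3 → L at (0,26/3); v=(3,1)
2. t=4/3 → T at (4,10); v=(3,-1)
3. t=5/3 → R at (9,25/3); v=(-3,-1)
4. t=3 → L at (0,16/3); v=(3,-1)
5. t=3 → R at (9,7/3); v=(-3,-1)
6. t=7/3 → B at (2,0); v=(-3,1)
7. t=2/3 → L at (0,2/3); v=(3,1)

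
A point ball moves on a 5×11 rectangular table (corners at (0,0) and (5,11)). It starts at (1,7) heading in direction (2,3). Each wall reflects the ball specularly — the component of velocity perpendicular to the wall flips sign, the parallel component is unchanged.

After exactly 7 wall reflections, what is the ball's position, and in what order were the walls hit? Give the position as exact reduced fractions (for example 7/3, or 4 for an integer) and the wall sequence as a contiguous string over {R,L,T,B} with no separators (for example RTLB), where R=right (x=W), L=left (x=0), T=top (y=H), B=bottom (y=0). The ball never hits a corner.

Final position: (0,17/2)
Wall sequence: TRLBRTL

1. t=4/3 → T at (11/3,11); v=(2,-3)
2. t=2/3 → R at (5,9); v=(-2,-3)
3. t=5/2 → L at (0,3/2); v=(2,-3)
4. t=1/2 → B at (1,0); v=(2,3)
5. t=2 → R at (5,6); v=(-2,3)
6. t=5/3 → T at (5/3,11); v=(-2,-3)
7. t=5/6 → L at (0,17/2); v=(2,-3)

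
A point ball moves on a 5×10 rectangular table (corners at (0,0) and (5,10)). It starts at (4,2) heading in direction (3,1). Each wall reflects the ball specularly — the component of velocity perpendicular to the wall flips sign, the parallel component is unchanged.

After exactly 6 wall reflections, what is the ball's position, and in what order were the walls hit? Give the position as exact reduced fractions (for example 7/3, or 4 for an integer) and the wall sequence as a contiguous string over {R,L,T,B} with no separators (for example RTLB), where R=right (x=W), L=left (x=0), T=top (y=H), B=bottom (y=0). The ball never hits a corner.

Final position: (2,10)
Wall sequence: RLRLRT

1. t=1/3 → R at (5,7/3); v=(-3,1)
2. t=5/3 → L at (0,4); v=(3,1)
3. t=5/3 → R at (5,17/3); v=(-3,1)
4. t=5/3 → L at (0,22/3); v=(3,1)
5. t=5/3 → R at (5,9); v=(-3,1)
6. t=1 → T at (2,10); v=(-3,-1)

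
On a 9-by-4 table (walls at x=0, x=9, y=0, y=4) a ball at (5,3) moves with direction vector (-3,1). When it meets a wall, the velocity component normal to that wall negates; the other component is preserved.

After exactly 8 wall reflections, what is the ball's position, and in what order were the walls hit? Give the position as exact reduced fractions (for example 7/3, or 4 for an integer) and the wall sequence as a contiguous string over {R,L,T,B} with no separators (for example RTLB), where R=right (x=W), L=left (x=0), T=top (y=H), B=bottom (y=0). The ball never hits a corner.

Final position: (2,0)
Wall sequence: TLRBLTRB

1. t=1 → T at (2,4); v=(-3,-1)
2. t=2/3 → L at (0,10/3); v=(3,-1)
3. t=3 → R at (9,1/3); v=(-3,-1)
4. t=1/3 → B at (8,0); v=(-3,1)
5. t=8/3 → L at (0,8/3); v=(3,1)
6. t=4/3 → T at (4,4); v=(3,-1)
7. t=5/3 → R at (9,7/3); v=(-3,-1)
8. t=7/3 → B at (2,0); v=(-3,1)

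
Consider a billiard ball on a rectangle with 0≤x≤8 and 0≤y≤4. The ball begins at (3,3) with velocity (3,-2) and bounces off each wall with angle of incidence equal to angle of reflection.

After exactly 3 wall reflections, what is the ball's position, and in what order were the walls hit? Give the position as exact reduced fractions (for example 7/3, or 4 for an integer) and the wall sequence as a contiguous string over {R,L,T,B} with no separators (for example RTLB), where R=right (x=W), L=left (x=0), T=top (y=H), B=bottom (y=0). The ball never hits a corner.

1. t=3/2 → B at (15/2,0); v=(3,2)
2. t=1/6 → R at (8,1/3); v=(-3,2)
3. t=11/6 → T at (5/2,4); v=(-3,-2)

Final position: (5/2,4)
Wall sequence: BRT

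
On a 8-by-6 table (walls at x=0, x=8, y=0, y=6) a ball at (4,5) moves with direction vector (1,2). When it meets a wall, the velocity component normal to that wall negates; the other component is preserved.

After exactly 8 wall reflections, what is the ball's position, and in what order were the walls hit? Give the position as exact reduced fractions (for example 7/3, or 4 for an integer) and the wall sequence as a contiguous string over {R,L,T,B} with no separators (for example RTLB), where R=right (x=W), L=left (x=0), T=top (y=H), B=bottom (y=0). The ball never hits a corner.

Final position: (7/2,0)
Wall sequence: TBRTBLTB

1. t=1/2 → T at (9/2,6); v=(1,-2)
2. t=3 → B at (15/2,0); v=(1,2)
3. t=1/2 → R at (8,1); v=(-1,2)
4. t=5/2 → T at (11/2,6); v=(-1,-2)
5. t=3 → B at (5/2,0); v=(-1,2)
6. t=5/2 → L at (0,5); v=(1,2)
7. t=1/2 → T at (1/2,6); v=(1,-2)
8. t=3 → B at (7/2,0); v=(1,2)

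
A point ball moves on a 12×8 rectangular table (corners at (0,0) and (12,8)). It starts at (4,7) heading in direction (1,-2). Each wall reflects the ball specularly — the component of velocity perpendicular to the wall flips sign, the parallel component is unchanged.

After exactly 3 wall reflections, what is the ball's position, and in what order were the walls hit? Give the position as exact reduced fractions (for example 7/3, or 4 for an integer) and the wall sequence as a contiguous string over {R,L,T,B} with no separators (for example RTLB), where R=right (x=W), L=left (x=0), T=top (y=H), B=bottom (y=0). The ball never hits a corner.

1. t=7/2 → B at (15/2,0); v=(1,2)
2. t=4 → T at (23/2,8); v=(1,-2)
3. t=1/2 → R at (12,7); v=(-1,-2)

Final position: (12,7)
Wall sequence: BTR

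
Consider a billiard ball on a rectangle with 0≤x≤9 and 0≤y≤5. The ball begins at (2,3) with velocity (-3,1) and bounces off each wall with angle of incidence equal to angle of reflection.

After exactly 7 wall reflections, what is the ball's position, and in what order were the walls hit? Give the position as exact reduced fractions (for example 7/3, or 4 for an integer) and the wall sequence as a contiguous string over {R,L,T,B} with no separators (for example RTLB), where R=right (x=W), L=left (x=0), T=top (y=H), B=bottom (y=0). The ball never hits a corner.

Final position: (2,5)
Wall sequence: LTRLBRT

1. t=2/3 → L at (0,11/3); v=(3,1)
2. t=4/3 → T at (4,5); v=(3,-1)
3. t=5/3 → R at (9,10/3); v=(-3,-1)
4. t=3 → L at (0,1/3); v=(3,-1)
5. t=1/3 → B at (1,0); v=(3,1)
6. t=8/3 → R at (9,8/3); v=(-3,1)
7. t=7/3 → T at (2,5); v=(-3,-1)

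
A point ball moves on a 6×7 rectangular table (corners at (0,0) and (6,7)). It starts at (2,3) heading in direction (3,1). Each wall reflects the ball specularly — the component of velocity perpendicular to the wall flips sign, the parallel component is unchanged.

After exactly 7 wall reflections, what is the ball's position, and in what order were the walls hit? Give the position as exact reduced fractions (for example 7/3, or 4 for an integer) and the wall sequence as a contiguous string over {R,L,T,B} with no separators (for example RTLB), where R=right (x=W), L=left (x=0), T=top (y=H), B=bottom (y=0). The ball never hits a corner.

1. t=4/3 → R at (6,13/3); v=(-3,1)
2. t=2 → L at (0,19/3); v=(3,1)
3. t=2/3 → T at (2,7); v=(3,-1)
4. t=4/3 → R at (6,17/3); v=(-3,-1)
5. t=2 → L at (0,11/3); v=(3,-1)
6. t=2 → R at (6,5/3); v=(-3,-1)
7. t=5/3 → B at (1,0); v=(-3,1)

Final position: (1,0)
Wall sequence: RLTRLRB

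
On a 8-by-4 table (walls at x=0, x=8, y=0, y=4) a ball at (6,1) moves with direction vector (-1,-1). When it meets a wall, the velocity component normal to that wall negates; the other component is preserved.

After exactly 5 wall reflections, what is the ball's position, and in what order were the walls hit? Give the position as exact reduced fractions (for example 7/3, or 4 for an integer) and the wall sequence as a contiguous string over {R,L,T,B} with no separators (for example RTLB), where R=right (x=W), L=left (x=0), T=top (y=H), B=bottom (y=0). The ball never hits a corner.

Final position: (7,4)
Wall sequence: BTLBT

1. t=1 → B at (5,0); v=(-1,1)
2. t=4 → T at (1,4); v=(-1,-1)
3. t=1 → L at (0,3); v=(1,-1)
4. t=3 → B at (3,0); v=(1,1)
5. t=4 → T at (7,4); v=(1,-1)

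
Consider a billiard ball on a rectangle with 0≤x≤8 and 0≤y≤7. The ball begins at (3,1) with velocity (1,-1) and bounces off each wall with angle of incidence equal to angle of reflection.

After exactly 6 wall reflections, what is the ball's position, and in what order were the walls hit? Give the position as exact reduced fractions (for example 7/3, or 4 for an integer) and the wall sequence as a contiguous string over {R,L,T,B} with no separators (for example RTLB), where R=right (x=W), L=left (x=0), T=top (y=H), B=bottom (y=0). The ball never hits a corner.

1. t=1 → B at (4,0); v=(1,1)
2. t=4 → R at (8,4); v=(-1,1)
3. t=3 → T at (5,7); v=(-1,-1)
4. t=5 → L at (0,2); v=(1,-1)
5. t=2 → B at (2,0); v=(1,1)
6. t=6 → R at (8,6); v=(-1,1)

Final position: (8,6)
Wall sequence: BRTLBR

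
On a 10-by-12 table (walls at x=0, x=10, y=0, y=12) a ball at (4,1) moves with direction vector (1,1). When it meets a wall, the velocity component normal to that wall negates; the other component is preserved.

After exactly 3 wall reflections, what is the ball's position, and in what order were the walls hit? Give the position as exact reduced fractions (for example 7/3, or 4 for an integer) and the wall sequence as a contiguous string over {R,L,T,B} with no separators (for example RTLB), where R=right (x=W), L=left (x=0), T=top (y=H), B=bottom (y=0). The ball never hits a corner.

1. t=6 → R at (10,7); v=(-1,1)
2. t=5 → T at (5,12); v=(-1,-1)
3. t=5 → L at (0,7); v=(1,-1)

Final position: (0,7)
Wall sequence: RTL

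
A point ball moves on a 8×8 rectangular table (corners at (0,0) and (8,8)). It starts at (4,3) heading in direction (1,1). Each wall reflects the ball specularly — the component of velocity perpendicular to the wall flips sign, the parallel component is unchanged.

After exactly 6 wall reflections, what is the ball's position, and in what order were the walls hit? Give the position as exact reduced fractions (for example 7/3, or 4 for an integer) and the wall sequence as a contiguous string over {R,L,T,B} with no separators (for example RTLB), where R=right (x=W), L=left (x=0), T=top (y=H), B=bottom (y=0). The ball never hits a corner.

Final position: (7,8)
Wall sequence: RTLBRT

1. t=4 → R at (8,7); v=(-1,1)
2. t=1 → T at (7,8); v=(-1,-1)
3. t=7 → L at (0,1); v=(1,-1)
4. t=1 → B at (1,0); v=(1,1)
5. t=7 → R at (8,7); v=(-1,1)
6. t=1 → T at (7,8); v=(-1,-1)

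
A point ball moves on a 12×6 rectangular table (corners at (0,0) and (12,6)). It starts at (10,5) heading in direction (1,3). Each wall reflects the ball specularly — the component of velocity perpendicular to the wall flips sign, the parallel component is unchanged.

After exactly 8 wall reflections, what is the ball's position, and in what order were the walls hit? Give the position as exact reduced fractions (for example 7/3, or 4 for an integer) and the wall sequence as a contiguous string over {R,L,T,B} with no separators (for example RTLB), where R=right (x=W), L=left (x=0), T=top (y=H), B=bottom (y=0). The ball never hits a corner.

Final position: (5/3,6)
Wall sequence: TRBTBTBT

1. t=1/3 → T at (31/3,6); v=(1,-3)
2. t=5/3 → R at (12,1); v=(-1,-3)
3. t=1/3 → B at (35/3,0); v=(-1,3)
4. t=2 → T at (29/3,6); v=(-1,-3)
5. t=2 → B at (23/3,0); v=(-1,3)
6. t=2 → T at (17/3,6); v=(-1,-3)
7. t=2 → B at (11/3,0); v=(-1,3)
8. t=2 → T at (5/3,6); v=(-1,-3)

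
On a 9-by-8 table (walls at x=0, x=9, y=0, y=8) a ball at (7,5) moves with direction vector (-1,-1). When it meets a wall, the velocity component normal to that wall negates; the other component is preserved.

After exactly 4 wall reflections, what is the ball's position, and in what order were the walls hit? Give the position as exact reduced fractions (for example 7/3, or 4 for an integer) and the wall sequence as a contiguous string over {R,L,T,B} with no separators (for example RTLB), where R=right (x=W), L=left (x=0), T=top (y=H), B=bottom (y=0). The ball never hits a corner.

1. t=5 → B at (2,0); v=(-1,1)
2. t=2 → L at (0,2); v=(1,1)
3. t=6 → T at (6,8); v=(1,-1)
4. t=3 → R at (9,5); v=(-1,-1)

Final position: (9,5)
Wall sequence: BLTR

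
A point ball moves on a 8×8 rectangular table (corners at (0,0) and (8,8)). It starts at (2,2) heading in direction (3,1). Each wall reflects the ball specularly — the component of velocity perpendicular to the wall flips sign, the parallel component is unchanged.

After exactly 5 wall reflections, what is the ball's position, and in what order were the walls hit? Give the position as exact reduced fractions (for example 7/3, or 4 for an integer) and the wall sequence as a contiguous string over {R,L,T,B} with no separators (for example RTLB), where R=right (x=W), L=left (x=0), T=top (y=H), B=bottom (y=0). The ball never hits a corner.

1. t=2 → R at (8,4); v=(-3,1)
2. t=8/3 → L at (0,20/3); v=(3,1)
3. t=4/3 → T at (4,8); v=(3,-1)
4. t=4/3 → R at (8,20/3); v=(-3,-1)
5. t=8/3 → L at (0,4); v=(3,-1)

Final position: (0,4)
Wall sequence: RLTRL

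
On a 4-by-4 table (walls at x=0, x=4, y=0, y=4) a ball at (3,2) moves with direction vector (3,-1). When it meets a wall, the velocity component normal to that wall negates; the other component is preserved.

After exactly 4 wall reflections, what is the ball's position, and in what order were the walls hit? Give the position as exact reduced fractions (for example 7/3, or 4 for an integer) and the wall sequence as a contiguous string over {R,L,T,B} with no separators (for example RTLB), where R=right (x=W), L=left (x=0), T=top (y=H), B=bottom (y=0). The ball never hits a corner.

Final position: (4,1)
Wall sequence: RLBR

1. t=1/3 → R at (4,5/3); v=(-3,-1)
2. t=4/3 → L at (0,1/3); v=(3,-1)
3. t=1/3 → B at (1,0); v=(3,1)
4. t=1 → R at (4,1); v=(-3,1)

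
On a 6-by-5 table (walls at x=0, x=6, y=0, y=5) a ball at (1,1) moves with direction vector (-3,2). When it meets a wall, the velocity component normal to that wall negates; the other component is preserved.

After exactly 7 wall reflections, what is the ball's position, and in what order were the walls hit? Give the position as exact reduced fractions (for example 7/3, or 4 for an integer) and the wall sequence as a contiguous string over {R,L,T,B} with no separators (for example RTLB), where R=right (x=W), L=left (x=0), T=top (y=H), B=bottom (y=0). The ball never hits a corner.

1. t=1/3 → L at (0,5/3); v=(3,2)
2. t=5/3 → T at (5,5); v=(3,-2)
3. t=1/3 → R at (6,13/3); v=(-3,-2)
4. t=2 → L at (0,1/3); v=(3,-2)
5. t=1/6 → B at (1/2,0); v=(3,2)
6. t=11/6 → R at (6,11/3); v=(-3,2)
7. t=2/3 → T at (4,5); v=(-3,-2)

Final position: (4,5)
Wall sequence: LTRLBRT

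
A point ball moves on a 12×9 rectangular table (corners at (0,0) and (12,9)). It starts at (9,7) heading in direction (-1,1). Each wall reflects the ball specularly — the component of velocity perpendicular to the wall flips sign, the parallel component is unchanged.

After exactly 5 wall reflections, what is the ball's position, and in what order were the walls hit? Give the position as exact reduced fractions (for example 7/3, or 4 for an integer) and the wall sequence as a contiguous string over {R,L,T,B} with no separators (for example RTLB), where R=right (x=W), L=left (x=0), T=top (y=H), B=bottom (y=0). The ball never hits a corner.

Final position: (12,8)
Wall sequence: TLBTR

1. t=2 → T at (7,9); v=(-1,-1)
2. t=7 → L at (0,2); v=(1,-1)
3. t=2 → B at (2,0); v=(1,1)
4. t=9 → T at (11,9); v=(1,-1)
5. t=1 → R at (12,8); v=(-1,-1)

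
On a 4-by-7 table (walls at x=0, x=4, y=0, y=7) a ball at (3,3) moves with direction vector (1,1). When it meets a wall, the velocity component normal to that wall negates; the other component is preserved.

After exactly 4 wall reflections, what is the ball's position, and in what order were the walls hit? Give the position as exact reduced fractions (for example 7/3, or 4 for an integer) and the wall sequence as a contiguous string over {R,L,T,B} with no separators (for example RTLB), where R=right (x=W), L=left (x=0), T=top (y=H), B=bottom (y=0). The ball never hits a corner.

1. t=1 → R at (4,4); v=(-1,1)
2. t=3 → T at (1,7); v=(-1,-1)
3. t=1 → L at (0,6); v=(1,-1)
4. t=4 → R at (4,2); v=(-1,-1)

Final position: (4,2)
Wall sequence: RTLR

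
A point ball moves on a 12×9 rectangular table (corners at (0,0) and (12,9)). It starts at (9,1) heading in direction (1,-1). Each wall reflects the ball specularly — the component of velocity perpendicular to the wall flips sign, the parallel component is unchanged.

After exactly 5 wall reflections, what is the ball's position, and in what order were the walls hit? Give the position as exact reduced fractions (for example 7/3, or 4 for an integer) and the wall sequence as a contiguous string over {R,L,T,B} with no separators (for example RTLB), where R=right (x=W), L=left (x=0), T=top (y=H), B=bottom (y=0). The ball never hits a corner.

Final position: (4,0)
Wall sequence: BRTLB

1. t=1 → B at (10,0); v=(1,1)
2. t=2 → R at (12,2); v=(-1,1)
3. t=7 → T at (5,9); v=(-1,-1)
4. t=5 → L at (0,4); v=(1,-1)
5. t=4 → B at (4,0); v=(1,1)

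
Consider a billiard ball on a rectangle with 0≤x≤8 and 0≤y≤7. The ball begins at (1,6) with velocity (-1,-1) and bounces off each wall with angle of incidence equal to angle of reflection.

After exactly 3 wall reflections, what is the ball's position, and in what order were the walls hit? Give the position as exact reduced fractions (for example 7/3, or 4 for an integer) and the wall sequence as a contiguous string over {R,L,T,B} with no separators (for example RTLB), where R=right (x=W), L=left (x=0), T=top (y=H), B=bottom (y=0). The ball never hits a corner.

1. t=1 → L at (0,5); v=(1,-1)
2. t=5 → B at (5,0); v=(1,1)
3. t=3 → R at (8,3); v=(-1,1)

Final position: (8,3)
Wall sequence: LBR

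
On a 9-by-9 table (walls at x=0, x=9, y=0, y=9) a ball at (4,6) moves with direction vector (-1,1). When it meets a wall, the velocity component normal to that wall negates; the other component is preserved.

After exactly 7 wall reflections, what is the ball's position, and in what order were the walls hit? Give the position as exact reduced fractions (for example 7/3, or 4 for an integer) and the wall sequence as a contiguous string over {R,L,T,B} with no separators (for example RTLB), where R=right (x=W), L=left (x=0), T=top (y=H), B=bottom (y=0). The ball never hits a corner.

1. t=3 → T at (1,9); v=(-1,-1)
2. t=1 → L at (0,8); v=(1,-1)
3. t=8 → B at (8,0); v=(1,1)
4. t=1 → R at (9,1); v=(-1,1)
5. t=8 → T at (1,9); v=(-1,-1)
6. t=1 → L at (0,8); v=(1,-1)
7. t=8 → B at (8,0); v=(1,1)

Final position: (8,0)
Wall sequence: TLBRTLB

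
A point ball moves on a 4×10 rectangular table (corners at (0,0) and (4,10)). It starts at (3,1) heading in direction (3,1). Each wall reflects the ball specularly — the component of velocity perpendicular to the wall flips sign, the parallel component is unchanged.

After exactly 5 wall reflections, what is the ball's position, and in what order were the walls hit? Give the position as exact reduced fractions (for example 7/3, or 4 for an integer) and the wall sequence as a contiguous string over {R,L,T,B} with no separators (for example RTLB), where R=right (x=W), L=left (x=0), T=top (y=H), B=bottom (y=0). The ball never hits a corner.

Final position: (4,20/3)
Wall sequence: RLRLR

1. t=1/3 → R at (4,4/3); v=(-3,1)
2. t=4/3 → L at (0,8/3); v=(3,1)
3. t=4/3 → R at (4,4); v=(-3,1)
4. t=4/3 → L at (0,16/3); v=(3,1)
5. t=4/3 → R at (4,20/3); v=(-3,1)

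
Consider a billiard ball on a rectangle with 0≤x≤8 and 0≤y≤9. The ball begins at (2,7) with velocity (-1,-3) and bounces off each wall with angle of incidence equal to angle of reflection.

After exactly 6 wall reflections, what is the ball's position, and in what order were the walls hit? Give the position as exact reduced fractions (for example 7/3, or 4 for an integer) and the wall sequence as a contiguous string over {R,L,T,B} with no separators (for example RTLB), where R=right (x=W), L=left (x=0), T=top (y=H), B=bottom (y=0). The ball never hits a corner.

Final position: (20/3,9)
Wall sequence: LBTBRT

1. t=2 → L at (0,1); v=(1,-3)
2. t=1/3 → B at (1/3,0); v=(1,3)
3. t=3 → T at (10/3,9); v=(1,-3)
4. t=3 → B at (19/3,0); v=(1,3)
5. t=5/3 → R at (8,5); v=(-1,3)
6. t=4/3 → T at (20/3,9); v=(-1,-3)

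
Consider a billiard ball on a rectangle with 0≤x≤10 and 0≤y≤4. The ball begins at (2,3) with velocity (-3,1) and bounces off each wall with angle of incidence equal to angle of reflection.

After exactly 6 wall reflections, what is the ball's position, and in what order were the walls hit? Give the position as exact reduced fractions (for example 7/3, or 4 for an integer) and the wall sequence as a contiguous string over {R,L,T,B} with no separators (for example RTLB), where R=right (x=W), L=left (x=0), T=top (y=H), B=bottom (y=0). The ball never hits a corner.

1. t=2/3 → L at (0,11/3); v=(3,1)
2. t=1/3 → T at (1,4); v=(3,-1)
3. t=3 → R at (10,1); v=(-3,-1)
4. t=1 → B at (7,0); v=(-3,1)
5. t=7/3 → L at (0,7/3); v=(3,1)
6. t=5/3 → T at (5,4); v=(3,-1)

Final position: (5,4)
Wall sequence: LTRBLT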